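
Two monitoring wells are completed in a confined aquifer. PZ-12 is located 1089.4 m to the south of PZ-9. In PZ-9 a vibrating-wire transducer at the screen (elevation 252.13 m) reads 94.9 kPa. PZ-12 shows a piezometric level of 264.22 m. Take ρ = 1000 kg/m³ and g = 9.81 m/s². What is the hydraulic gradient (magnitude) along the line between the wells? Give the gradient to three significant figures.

Pressure head at PZ-9: ψ = P/(ρg) = 94.9×1000 / (1000 × 9.81) = 9.67 m.
Total head at PZ-9: h = z + ψ = 252.13 + 9.67 = 261.80 m.
Total head at PZ-12: h = 264.22 m (water level in the piezometer is the total head).
Head difference: h(PZ-9) − h(PZ-12) = 261.80 − 264.22 = -2.42 m.
Hydraulic gradient: i = |Δh| / L = 2.42 / 1089.4 = 0.00222.

i ≈ 0.00222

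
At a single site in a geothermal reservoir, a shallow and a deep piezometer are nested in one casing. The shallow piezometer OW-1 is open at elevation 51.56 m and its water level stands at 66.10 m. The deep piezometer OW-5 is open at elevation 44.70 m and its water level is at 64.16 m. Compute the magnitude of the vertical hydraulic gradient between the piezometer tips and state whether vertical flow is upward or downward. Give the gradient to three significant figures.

Total head at OW-1: h = 66.10 m (water level in the standpipe).
Total head at OW-5: h = 64.16 m.
Δh = h(OW-1) − h(OW-5) = 66.10 − 64.16 = 1.94 m.
Vertical separation Δz = 51.56 − 44.70 = 6.86 m.
|i_v| = |Δh| / Δz = 1.94 / 6.86 = 0.283.
Head is higher in the shallow piezometer, so vertical flow is downward (recharge condition).

|i_v| ≈ 0.283; vertical flow is downward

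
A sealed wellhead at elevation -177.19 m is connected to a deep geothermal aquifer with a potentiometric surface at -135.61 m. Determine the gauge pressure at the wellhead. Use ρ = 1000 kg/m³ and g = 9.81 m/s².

P ≈ 408 kPa

Head above the cap: Δh = -135.61 − (-177.19) = 41.58 m.
P = ρgΔh = 1000 × 9.81 × 41.58 = 407900 Pa ≈ 408 kPa.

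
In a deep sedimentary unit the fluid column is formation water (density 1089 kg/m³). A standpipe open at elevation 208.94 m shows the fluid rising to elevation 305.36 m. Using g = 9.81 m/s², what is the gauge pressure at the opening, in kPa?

Pressure head ψ = h − z = 305.36 − 208.94 = 96.42 m.
P = ρgψ = 1089 × 9.81 × 96.42 = 1030064 Pa ≈ 1030 kPa.

P ≈ 1030 kPa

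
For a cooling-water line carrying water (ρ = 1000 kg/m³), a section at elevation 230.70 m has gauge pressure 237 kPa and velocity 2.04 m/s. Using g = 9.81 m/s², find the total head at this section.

h ≈ 255.07 m

Pressure head ψ = P/(ρg) = 237×1000 / (1000 × 9.81) = 24.16 m.
Velocity head = v²/(2g) = 2.04² / (2 × 9.81) = 0.212 m.
h = z + ψ + v²/(2g) = 230.70 + 24.16 + 0.212 = 255.07 m.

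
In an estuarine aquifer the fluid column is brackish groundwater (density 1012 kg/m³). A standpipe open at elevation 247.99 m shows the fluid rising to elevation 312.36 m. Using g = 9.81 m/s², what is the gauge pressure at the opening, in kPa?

P ≈ 639 kPa

Pressure head ψ = h − z = 312.36 − 247.99 = 64.37 m.
P = ρgψ = 1012 × 9.81 × 64.37 = 639047 Pa ≈ 639 kPa.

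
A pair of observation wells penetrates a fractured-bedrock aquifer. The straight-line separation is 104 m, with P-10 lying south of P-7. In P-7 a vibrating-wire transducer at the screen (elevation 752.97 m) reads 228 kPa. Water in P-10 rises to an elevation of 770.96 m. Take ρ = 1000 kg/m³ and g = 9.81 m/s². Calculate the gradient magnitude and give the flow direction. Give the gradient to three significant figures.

Pressure head at P-7: ψ = P/(ρg) = 228×1000 / (1000 × 9.81) = 23.24 m.
Total head at P-7: h = z + ψ = 752.97 + 23.24 = 776.21 m.
Total head at P-10: h = 770.96 m (water level in the piezometer is the total head).
Head difference: h(P-7) − h(P-10) = 776.21 − 770.96 = 5.25 m.
Hydraulic gradient: i = |Δh| / L = 5.25 / 104 = 0.0505.
Flow is from higher to lower head: from P-7 toward P-10, i.e. toward the south.

i ≈ 0.0505; groundwater flows toward the south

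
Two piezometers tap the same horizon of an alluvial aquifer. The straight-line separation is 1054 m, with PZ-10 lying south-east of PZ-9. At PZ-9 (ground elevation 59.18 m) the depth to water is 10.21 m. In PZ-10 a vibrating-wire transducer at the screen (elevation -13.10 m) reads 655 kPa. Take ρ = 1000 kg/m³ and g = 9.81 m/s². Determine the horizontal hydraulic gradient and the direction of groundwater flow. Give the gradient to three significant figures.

Total head at PZ-9: h = 59.18 − 10.21 = 48.97 m.
Pressure head at PZ-10: ψ = P/(ρg) = 655×1000 / (1000 × 9.81) = 66.77 m.
Total head at PZ-10: h = z + ψ = -13.10 + 66.77 = 53.67 m.
Head difference: h(PZ-9) − h(PZ-10) = 48.97 − 53.67 = -4.70 m.
Hydraulic gradient: i = |Δh| / L = 4.70 / 1054 = 0.00446.
Flow is from higher to lower head: from PZ-10 toward PZ-9, i.e. toward the north-west.

i ≈ 0.00446; groundwater flows toward the north-west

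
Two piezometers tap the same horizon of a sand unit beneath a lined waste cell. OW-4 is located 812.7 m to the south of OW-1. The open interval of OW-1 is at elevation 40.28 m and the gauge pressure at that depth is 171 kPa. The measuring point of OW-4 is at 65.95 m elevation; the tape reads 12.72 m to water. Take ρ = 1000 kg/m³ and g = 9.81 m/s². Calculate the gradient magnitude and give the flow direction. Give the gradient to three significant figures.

Pressure head at OW-1: ψ = P/(ρg) = 171×1000 / (1000 × 9.81) = 17.43 m.
Total head at OW-1: h = z + ψ = 40.28 + 17.43 = 57.71 m.
Total head at OW-4: h = 65.95 − 12.72 = 53.23 m.
Head difference: h(OW-1) − h(OW-4) = 57.71 − 53.23 = 4.48 m.
Hydraulic gradient: i = |Δh| / L = 4.48 / 812.7 = 0.00551.
Flow is from higher to lower head: from OW-1 toward OW-4, i.e. toward the south.

i ≈ 0.00551; groundwater flows toward the south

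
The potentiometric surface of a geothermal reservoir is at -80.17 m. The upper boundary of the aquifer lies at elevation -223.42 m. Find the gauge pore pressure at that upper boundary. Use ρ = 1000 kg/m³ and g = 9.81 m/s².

P ≈ 1410 kPa

Pressure head at the aquifer top: ψ = h − z = -80.17 − (-223.42) = 143.25 m.
P = ρgψ = 1000 × 9.81 × 143.25 = 1405282 Pa ≈ 1410 kPa.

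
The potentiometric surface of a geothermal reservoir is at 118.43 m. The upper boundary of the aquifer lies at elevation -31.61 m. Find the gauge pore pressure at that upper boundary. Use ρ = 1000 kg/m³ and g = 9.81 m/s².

Pressure head at the aquifer top: ψ = h − z = 118.43 − (-31.61) = 150.04 m.
P = ρgψ = 1000 × 9.81 × 150.04 = 1471892 Pa ≈ 1470 kPa.

P ≈ 1470 kPa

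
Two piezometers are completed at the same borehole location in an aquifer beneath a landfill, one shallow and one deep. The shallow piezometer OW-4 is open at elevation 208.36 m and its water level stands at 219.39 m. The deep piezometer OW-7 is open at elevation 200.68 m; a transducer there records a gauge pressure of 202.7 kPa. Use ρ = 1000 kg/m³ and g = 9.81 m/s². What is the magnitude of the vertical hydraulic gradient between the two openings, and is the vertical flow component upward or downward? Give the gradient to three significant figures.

Total head at OW-4: h = 219.39 m (water level in the standpipe).
Pressure head at OW-7: ψ = P/(ρg) = 202.7×1000 / (1000 × 9.81) = 20.66 m.
Total head at OW-7: h = z + ψ = 200.68 + 20.66 = 221.34 m.
Δh = h(OW-4) − h(OW-7) = 219.39 − 221.34 = -1.95 m.
Vertical separation Δz = 208.36 − 200.68 = 7.68 m.
|i_v| = |Δh| / Δz = 1.95 / 7.68 = 0.254.
Head is higher in the deep piezometer, so vertical flow is upward (discharge condition).

|i_v| ≈ 0.254; vertical flow is upward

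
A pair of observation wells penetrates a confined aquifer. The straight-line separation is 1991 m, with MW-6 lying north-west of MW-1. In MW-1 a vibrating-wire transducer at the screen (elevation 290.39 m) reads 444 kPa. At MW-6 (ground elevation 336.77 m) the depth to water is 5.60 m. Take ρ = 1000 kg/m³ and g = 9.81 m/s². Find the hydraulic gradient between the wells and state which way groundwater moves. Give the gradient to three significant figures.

Pressure head at MW-1: ψ = P/(ρg) = 444×1000 / (1000 × 9.81) = 45.26 m.
Total head at MW-1: h = z + ψ = 290.39 + 45.26 = 335.65 m.
Total head at MW-6: h = 336.77 − 5.60 = 331.17 m.
Head difference: h(MW-1) − h(MW-6) = 335.65 − 331.17 = 4.48 m.
Hydraulic gradient: i = |Δh| / L = 4.48 / 1991 = 0.00225.
Flow is from higher to lower head: from MW-1 toward MW-6, i.e. toward the north-west.

i ≈ 0.00225; groundwater flows toward the north-west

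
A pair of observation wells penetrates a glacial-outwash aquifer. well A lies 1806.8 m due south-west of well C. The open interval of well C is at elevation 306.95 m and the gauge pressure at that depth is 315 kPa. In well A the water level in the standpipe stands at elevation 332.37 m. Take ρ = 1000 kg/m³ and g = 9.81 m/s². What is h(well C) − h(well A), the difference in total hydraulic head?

Pressure head at well C: ψ = P/(ρg) = 315×1000 / (1000 × 9.81) = 32.11 m.
Total head at well C: h = z + ψ = 306.95 + 32.11 = 339.06 m.
Total head at well A: h = 332.37 m (water level in the piezometer is the total head).
Head difference: h(well C) − h(well A) = 339.06 − 332.37 = 6.69 m.

Δh ≈ 6.69 m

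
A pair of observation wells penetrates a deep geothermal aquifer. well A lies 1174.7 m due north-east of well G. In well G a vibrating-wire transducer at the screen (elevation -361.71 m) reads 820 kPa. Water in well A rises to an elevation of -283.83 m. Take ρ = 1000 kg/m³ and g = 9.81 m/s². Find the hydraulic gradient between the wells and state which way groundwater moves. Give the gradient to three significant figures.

Pressure head at well G: ψ = P/(ρg) = 820×1000 / (1000 × 9.81) = 83.59 m.
Total head at well G: h = z + ψ = -361.71 + 83.59 = -278.12 m.
Total head at well A: h = -283.83 m (water level in the piezometer is the total head).
Head difference: h(well G) − h(well A) = -278.12 − (-283.83) = 5.71 m.
Hydraulic gradient: i = |Δh| / L = 5.71 / 1174.7 = 0.00486.
Flow is from higher to lower head: from well G toward well A, i.e. toward the north-east.

i ≈ 0.00486; groundwater flows toward the north-east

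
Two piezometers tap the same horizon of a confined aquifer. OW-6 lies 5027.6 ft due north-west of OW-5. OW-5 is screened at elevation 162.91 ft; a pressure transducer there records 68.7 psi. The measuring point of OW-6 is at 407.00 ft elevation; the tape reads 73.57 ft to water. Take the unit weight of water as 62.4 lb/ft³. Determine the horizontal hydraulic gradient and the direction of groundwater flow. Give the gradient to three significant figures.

Pressure head at OW-5: ψ = 144·P/γ = 144 × 68.7 / 62.4 = 158.54 ft.
Total head at OW-5: h = z + ψ = 162.91 + 158.54 = 321.45 ft.
Total head at OW-6: h = 407.00 − 73.57 = 333.43 ft.
Head difference: h(OW-5) − h(OW-6) = 321.45 − 333.43 = -11.98 ft.
Hydraulic gradient: i = |Δh| / L = 11.98 / 5027.6 = 0.00238.
Flow is from higher to lower head: from OW-6 toward OW-5, i.e. toward the south-east.

i ≈ 0.00238; groundwater flows toward the south-east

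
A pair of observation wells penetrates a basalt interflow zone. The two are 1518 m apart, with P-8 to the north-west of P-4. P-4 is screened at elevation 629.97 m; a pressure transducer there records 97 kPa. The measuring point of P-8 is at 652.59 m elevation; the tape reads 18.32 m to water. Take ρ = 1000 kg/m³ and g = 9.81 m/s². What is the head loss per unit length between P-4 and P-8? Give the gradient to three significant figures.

Pressure head at P-4: ψ = P/(ρg) = 97×1000 / (1000 × 9.81) = 9.89 m.
Total head at P-4: h = z + ψ = 629.97 + 9.89 = 639.86 m.
Total head at P-8: h = 652.59 − 18.32 = 634.27 m.
Head difference: h(P-4) − h(P-8) = 639.86 − 634.27 = 5.59 m.
Hydraulic gradient: i = |Δh| / L = 5.59 / 1518 = 0.00368.

i ≈ 0.00368 m/m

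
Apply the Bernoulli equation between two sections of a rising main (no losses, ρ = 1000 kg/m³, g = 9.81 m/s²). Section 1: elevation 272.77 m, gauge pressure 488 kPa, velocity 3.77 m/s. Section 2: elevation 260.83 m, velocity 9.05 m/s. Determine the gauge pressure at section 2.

Pressure head at 1: ψ₁ = P₁/(ρg) = 488×1000 / (1000 × 9.81) = 49.75 m.
Velocity heads: v₁²/2g = 3.77²/19.62 = 0.724 m; v₂²/2g = 9.05²/19.62 = 4.174 m.
Total head H = z₁ + ψ₁ + v₁²/2g = 272.77 + 49.75 + 0.724 = 323.24 m.
ψ₂ = H − z₂ − v₂²/2g = 323.24 − 260.83 − 4.174 = 58.24 m.
P₂ = ρgψ₂ = 1000 × 9.81 × 58.24 ≈ 571 kPa.

P₂ ≈ 571 kPa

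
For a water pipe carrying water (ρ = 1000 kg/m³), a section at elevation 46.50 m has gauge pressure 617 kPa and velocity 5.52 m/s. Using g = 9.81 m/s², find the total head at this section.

h ≈ 110.95 m

Pressure head ψ = P/(ρg) = 617×1000 / (1000 × 9.81) = 62.90 m.
Velocity head = v²/(2g) = 5.52² / (2 × 9.81) = 1.553 m.
h = z + ψ + v²/(2g) = 46.50 + 62.90 + 1.553 = 110.95 m.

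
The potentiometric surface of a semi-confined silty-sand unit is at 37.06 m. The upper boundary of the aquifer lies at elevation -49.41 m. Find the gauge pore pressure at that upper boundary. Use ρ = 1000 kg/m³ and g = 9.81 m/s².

Pressure head at the aquifer top: ψ = h − z = 37.06 − (-49.41) = 86.47 m.
P = ρgψ = 1000 × 9.81 × 86.47 = 848271 Pa ≈ 848 kPa.

P ≈ 848 kPa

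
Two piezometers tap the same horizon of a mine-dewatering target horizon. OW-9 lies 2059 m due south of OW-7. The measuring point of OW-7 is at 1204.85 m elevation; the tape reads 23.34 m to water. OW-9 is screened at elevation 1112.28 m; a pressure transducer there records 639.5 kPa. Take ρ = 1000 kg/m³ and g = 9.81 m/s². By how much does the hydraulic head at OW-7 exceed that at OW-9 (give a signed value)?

Δh ≈ 4.04 m

Total head at OW-7: h = 1204.85 − 23.34 = 1181.51 m.
Pressure head at OW-9: ψ = P/(ρg) = 639.5×1000 / (1000 × 9.81) = 65.19 m.
Total head at OW-9: h = z + ψ = 1112.28 + 65.19 = 1177.47 m.
Head difference: h(OW-7) − h(OW-9) = 1181.51 − 1177.47 = 4.04 m.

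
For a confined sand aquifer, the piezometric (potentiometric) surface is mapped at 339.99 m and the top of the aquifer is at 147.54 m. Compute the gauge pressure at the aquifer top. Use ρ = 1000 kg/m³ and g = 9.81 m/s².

Pressure head at the aquifer top: ψ = h − z = 339.99 − 147.54 = 192.45 m.
P = ρgψ = 1000 × 9.81 × 192.45 = 1887935 Pa ≈ 1890 kPa.

P ≈ 1890 kPa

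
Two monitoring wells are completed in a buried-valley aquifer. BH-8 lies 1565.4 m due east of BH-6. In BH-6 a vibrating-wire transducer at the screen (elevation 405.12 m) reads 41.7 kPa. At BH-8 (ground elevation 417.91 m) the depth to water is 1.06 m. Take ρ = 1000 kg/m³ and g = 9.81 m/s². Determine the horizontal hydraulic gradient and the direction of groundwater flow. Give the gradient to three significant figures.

Pressure head at BH-6: ψ = P/(ρg) = 41.7×1000 / (1000 × 9.81) = 4.25 m.
Total head at BH-6: h = z + ψ = 405.12 + 4.25 = 409.37 m.
Total head at BH-8: h = 417.91 − 1.06 = 416.85 m.
Head difference: h(BH-6) − h(BH-8) = 409.37 − 416.85 = -7.48 m.
Hydraulic gradient: i = |Δh| / L = 7.48 / 1565.4 = 0.00478.
Flow is from higher to lower head: from BH-8 toward BH-6, i.e. toward the west.

i ≈ 0.00478; groundwater flows toward the west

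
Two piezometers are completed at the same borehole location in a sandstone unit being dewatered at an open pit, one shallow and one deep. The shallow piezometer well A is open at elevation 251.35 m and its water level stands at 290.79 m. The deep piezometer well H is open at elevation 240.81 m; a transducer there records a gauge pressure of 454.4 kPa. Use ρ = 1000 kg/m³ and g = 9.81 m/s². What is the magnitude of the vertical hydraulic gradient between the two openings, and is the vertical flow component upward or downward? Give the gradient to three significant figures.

|i_v| ≈ 0.347; vertical flow is downward

Total head at well A: h = 290.79 m (water level in the standpipe).
Pressure head at well H: ψ = P/(ρg) = 454.4×1000 / (1000 × 9.81) = 46.32 m.
Total head at well H: h = z + ψ = 240.81 + 46.32 = 287.13 m.
Δh = h(well A) − h(well H) = 290.79 − 287.13 = 3.66 m.
Vertical separation Δz = 251.35 − 240.81 = 10.54 m.
|i_v| = |Δh| / Δz = 3.66 / 10.54 = 0.347.
Head is higher in the shallow piezometer, so vertical flow is downward (recharge condition).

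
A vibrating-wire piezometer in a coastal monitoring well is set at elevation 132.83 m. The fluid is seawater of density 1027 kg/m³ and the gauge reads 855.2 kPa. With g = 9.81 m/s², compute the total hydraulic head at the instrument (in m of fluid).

ψ = P/(ρg) = 855.2×1000 / (1027 × 9.81) = 84.88 m.
h = z + ψ = 132.83 + 84.88 = 217.71 m.

h ≈ 217.71 m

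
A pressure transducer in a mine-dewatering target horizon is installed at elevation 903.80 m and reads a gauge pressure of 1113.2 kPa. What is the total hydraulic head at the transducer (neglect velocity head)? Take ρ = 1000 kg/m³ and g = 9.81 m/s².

ψ = P/(ρg) = 1113.2×1000 / (1000 × 9.81) = 113.48 m.
h = z + ψ = 903.80 + 113.48 = 1017.28 m.

h ≈ 1017.28 m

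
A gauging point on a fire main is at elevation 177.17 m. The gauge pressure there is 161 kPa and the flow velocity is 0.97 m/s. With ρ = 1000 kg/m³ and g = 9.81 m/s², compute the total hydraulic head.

h ≈ 193.63 m

Pressure head ψ = P/(ρg) = 161×1000 / (1000 × 9.81) = 16.41 m.
Velocity head = v²/(2g) = 0.97² / (2 × 9.81) = 0.048 m.
h = z + ψ + v²/(2g) = 177.17 + 16.41 + 0.048 = 193.63 m.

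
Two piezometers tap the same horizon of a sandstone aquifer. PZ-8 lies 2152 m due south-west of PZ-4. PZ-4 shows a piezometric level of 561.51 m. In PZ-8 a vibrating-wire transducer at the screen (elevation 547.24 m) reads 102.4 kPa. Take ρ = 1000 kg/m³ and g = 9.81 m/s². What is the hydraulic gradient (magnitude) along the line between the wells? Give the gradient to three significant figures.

Total head at PZ-4: h = 561.51 m (water level in the piezometer is the total head).
Pressure head at PZ-8: ψ = P/(ρg) = 102.4×1000 / (1000 × 9.81) = 10.44 m.
Total head at PZ-8: h = z + ψ = 547.24 + 10.44 = 557.68 m.
Head difference: h(PZ-4) − h(PZ-8) = 561.51 − 557.68 = 3.83 m.
Hydraulic gradient: i = |Δh| / L = 3.83 / 2152 = 0.00178.

i ≈ 0.00178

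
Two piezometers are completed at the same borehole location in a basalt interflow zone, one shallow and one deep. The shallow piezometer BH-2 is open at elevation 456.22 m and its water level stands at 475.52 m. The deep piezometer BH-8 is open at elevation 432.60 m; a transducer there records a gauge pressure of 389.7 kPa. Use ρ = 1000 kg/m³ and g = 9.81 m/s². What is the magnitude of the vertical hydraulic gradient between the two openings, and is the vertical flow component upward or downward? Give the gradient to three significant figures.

Total head at BH-2: h = 475.52 m (water level in the standpipe).
Pressure head at BH-8: ψ = P/(ρg) = 389.7×1000 / (1000 × 9.81) = 39.72 m.
Total head at BH-8: h = z + ψ = 432.60 + 39.72 = 472.32 m.
Δh = h(BH-2) − h(BH-8) = 475.52 − 472.32 = 3.20 m.
Vertical separation Δz = 456.22 − 432.60 = 23.62 m.
|i_v| = |Δh| / Δz = 3.20 / 23.62 = 0.135.
Head is higher in the shallow piezometer, so vertical flow is downward (recharge condition).

|i_v| ≈ 0.135; vertical flow is downward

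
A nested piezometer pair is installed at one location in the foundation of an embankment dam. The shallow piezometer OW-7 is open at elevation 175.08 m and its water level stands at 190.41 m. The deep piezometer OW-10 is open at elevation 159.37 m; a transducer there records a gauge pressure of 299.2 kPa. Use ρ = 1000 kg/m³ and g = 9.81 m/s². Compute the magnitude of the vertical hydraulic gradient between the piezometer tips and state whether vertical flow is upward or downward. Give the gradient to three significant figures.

|i_v| ≈ 0.0344; vertical flow is downward

Total head at OW-7: h = 190.41 m (water level in the standpipe).
Pressure head at OW-10: ψ = P/(ρg) = 299.2×1000 / (1000 × 9.81) = 30.50 m.
Total head at OW-10: h = z + ψ = 159.37 + 30.50 = 189.87 m.
Δh = h(OW-7) − h(OW-10) = 190.41 − 189.87 = 0.54 m.
Vertical separation Δz = 175.08 − 159.37 = 15.71 m.
|i_v| = |Δh| / Δz = 0.54 / 15.71 = 0.0344.
Head is higher in the shallow piezometer, so vertical flow is downward (recharge condition).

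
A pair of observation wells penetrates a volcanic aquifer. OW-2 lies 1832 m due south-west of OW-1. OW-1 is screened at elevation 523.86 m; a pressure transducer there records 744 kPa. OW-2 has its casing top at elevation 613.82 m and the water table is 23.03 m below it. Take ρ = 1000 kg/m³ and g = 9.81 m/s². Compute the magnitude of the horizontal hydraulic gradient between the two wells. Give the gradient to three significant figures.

i ≈ 0.00486

Pressure head at OW-1: ψ = P/(ρg) = 744×1000 / (1000 × 9.81) = 75.84 m.
Total head at OW-1: h = z + ψ = 523.86 + 75.84 = 599.70 m.
Total head at OW-2: h = 613.82 − 23.03 = 590.79 m.
Head difference: h(OW-1) − h(OW-2) = 599.70 − 590.79 = 8.91 m.
Hydraulic gradient: i = |Δh| / L = 8.91 / 1832 = 0.00486.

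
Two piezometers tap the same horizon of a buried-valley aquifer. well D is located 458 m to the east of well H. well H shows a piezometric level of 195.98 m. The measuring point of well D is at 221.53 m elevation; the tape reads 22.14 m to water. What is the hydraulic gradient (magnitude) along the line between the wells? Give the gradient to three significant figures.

i ≈ 0.00745

Total head at well H: h = 195.98 m (water level in the piezometer is the total head).
Total head at well D: h = 221.53 − 22.14 = 199.39 m.
Head difference: h(well H) − h(well D) = 195.98 − 199.39 = -3.41 m.
Hydraulic gradient: i = |Δh| / L = 3.41 / 458 = 0.00745.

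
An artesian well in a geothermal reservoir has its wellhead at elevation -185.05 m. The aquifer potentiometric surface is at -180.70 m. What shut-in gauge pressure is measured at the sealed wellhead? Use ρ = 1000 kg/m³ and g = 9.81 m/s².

P ≈ 42.7 kPa

Head above the cap: Δh = -180.70 − (-185.05) = 4.35 m.
P = ρgΔh = 1000 × 9.81 × 4.35 = 42674 Pa ≈ 42.7 kPa.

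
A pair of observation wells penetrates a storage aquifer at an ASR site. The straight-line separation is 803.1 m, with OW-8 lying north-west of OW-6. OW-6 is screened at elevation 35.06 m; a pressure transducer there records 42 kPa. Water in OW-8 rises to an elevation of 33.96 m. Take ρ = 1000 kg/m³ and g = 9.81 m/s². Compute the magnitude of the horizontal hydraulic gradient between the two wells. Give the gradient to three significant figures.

i ≈ 0.00670

Pressure head at OW-6: ψ = P/(ρg) = 42×1000 / (1000 × 9.81) = 4.28 m.
Total head at OW-6: h = z + ψ = 35.06 + 4.28 = 39.34 m.
Total head at OW-8: h = 33.96 m (water level in the piezometer is the total head).
Head difference: h(OW-6) − h(OW-8) = 39.34 − 33.96 = 5.38 m.
Hydraulic gradient: i = |Δh| / L = 5.38 / 803.1 = 0.00670.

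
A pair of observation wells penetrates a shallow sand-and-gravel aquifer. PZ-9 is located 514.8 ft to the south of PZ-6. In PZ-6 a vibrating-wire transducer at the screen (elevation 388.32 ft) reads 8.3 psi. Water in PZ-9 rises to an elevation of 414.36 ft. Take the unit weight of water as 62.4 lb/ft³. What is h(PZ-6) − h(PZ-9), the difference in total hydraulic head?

Pressure head at PZ-6: ψ = 144·P/γ = 144 × 8.3 / 62.4 = 19.15 ft.
Total head at PZ-6: h = z + ψ = 388.32 + 19.15 = 407.47 ft.
Total head at PZ-9: h = 414.36 ft (water level in the piezometer is the total head).
Head difference: h(PZ-6) − h(PZ-9) = 407.47 − 414.36 = -6.89 ft.

Δh ≈ -6.89 ft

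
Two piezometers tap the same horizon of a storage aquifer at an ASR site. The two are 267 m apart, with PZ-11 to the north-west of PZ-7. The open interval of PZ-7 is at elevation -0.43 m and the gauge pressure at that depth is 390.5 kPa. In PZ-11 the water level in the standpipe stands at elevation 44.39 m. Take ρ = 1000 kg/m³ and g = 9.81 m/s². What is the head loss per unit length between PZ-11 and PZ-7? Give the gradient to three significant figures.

i ≈ 0.0188 m/m

Pressure head at PZ-7: ψ = P/(ρg) = 390.5×1000 / (1000 × 9.81) = 39.81 m.
Total head at PZ-7: h = z + ψ = -0.43 + 39.81 = 39.38 m.
Total head at PZ-11: h = 44.39 m (water level in the piezometer is the total head).
Head difference: h(PZ-7) − h(PZ-11) = 39.38 − 44.39 = -5.01 m.
Hydraulic gradient: i = |Δh| / L = 5.01 / 267 = 0.0188.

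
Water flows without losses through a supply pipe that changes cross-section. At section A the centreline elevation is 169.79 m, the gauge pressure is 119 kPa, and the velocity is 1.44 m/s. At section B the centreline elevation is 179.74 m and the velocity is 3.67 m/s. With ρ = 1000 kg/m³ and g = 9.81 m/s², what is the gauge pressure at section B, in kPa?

Pressure head at A: ψ₁ = P₁/(ρg) = 119×1000 / (1000 × 9.81) = 12.13 m.
Velocity heads: v₁²/2g = 1.44²/19.62 = 0.106 m; v₂²/2g = 3.67²/19.62 = 0.686 m.
Total head H = z₁ + ψ₁ + v₁²/2g = 169.79 + 12.13 + 0.106 = 182.03 m.
ψ₂ = H − z₂ − v₂²/2g = 182.03 − 179.74 − 0.686 = 1.60 m.
P₂ = ρgψ₂ = 1000 × 9.81 × 1.60 ≈ 15.7 kPa.

P₂ ≈ 15.7 kPa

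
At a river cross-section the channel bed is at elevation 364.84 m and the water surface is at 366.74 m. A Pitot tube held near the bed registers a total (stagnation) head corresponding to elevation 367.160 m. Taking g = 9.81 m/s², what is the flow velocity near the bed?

v ≈ 2.87 m/s

Near the bed, under hydrostatic conditions, the piezometric head (z + ψ) equals the free-surface elevation, 366.74 m.
Velocity head = total − piezometric = 367.160 − 366.74 = 0.420 m.
v = √(2g·h_v) = √(2 × 9.81 × 0.420) = 2.87 m/s.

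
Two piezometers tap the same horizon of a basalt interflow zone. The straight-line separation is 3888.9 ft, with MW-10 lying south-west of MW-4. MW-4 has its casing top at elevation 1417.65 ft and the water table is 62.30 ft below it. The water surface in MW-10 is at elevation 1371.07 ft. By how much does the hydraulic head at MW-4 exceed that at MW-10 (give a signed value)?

Total head at MW-4: h = 1417.65 − 62.30 = 1355.35 ft.
Total head at MW-10: h = 1371.07 ft (water level in the piezometer is the total head).
Head difference: h(MW-4) − h(MW-10) = 1355.35 − 1371.07 = -15.72 ft.

Δh ≈ -15.72 ft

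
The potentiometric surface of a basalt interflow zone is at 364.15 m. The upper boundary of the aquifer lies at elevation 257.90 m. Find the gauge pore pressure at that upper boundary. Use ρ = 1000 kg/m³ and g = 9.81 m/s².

P ≈ 1040 kPa

Pressure head at the aquifer top: ψ = h − z = 364.15 − 257.90 = 106.25 m.
P = ρgψ = 1000 × 9.81 × 106.25 = 1042312 Pa ≈ 1040 kPa.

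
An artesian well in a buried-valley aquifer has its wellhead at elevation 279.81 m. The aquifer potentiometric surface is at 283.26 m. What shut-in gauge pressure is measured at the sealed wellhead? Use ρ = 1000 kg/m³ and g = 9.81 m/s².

Head above the cap: Δh = 283.26 − 279.81 = 3.45 m.
P = ρgΔh = 1000 × 9.81 × 3.45 = 33844 Pa ≈ 33.8 kPa.

P ≈ 33.8 kPa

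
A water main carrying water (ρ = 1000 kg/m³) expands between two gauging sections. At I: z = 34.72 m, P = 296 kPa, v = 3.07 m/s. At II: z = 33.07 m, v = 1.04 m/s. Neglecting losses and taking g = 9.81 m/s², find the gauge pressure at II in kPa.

Pressure head at I: ψ₁ = P₁/(ρg) = 296×1000 / (1000 × 9.81) = 30.17 m.
Velocity heads: v₁²/2g = 3.07²/19.62 = 0.480 m; v₂²/2g = 1.04²/19.62 = 0.055 m.
Total head H = z₁ + ψ₁ + v₁²/2g = 34.72 + 30.17 + 0.480 = 65.37 m.
ψ₂ = H − z₂ − v₂²/2g = 65.37 − 33.07 − 0.055 = 32.25 m.
P₂ = ρgψ₂ = 1000 × 9.81 × 32.25 ≈ 316 kPa.

P₂ ≈ 316 kPa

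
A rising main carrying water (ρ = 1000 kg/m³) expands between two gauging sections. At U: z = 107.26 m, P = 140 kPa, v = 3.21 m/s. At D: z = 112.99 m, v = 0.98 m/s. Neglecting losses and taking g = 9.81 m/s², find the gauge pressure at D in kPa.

Pressure head at U: ψ₁ = P₁/(ρg) = 140×1000 / (1000 × 9.81) = 14.27 m.
Velocity heads: v₁²/2g = 3.21²/19.62 = 0.525 m; v₂²/2g = 0.98²/19.62 = 0.049 m.
Total head H = z₁ + ψ₁ + v₁²/2g = 107.26 + 14.27 + 0.525 = 122.06 m.
ψ₂ = H − z₂ − v₂²/2g = 122.06 − 112.99 − 0.049 = 9.02 m.
P₂ = ρgψ₂ = 1000 × 9.81 × 9.02 ≈ 88.5 kPa.

P₂ ≈ 88.5 kPa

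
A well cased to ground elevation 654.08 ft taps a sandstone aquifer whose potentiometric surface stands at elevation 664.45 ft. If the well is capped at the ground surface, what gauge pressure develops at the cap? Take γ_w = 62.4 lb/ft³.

P ≈ 4.49 psi

Head above the cap: Δh = 664.45 − 654.08 = 10.37 ft.
P = γΔh/144 = 62.4 × 10.37 / 144 = 4.49 psi.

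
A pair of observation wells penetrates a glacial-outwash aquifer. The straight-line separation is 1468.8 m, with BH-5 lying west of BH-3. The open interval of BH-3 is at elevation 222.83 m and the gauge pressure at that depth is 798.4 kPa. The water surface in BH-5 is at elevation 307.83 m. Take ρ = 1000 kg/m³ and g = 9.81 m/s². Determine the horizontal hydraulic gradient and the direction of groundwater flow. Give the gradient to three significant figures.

i ≈ 0.00246; groundwater flows toward the east

Pressure head at BH-3: ψ = P/(ρg) = 798.4×1000 / (1000 × 9.81) = 81.39 m.
Total head at BH-3: h = z + ψ = 222.83 + 81.39 = 304.22 m.
Total head at BH-5: h = 307.83 m (water level in the piezometer is the total head).
Head difference: h(BH-3) − h(BH-5) = 304.22 − 307.83 = -3.61 m.
Hydraulic gradient: i = |Δh| / L = 3.61 / 1468.8 = 0.00246.
Flow is from higher to lower head: from BH-5 toward BH-3, i.e. toward the east.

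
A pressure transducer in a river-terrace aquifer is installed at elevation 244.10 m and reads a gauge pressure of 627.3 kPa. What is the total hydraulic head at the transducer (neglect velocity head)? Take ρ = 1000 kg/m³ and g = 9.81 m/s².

ψ = P/(ρg) = 627.3×1000 / (1000 × 9.81) = 63.94 m.
h = z + ψ = 244.10 + 63.94 = 308.04 m.

h ≈ 308.04 m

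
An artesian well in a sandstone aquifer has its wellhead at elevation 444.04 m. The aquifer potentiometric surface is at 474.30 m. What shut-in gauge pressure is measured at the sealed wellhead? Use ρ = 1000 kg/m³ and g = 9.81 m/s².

P ≈ 297 kPa

Head above the cap: Δh = 474.30 − 444.04 = 30.26 m.
P = ρgΔh = 1000 × 9.81 × 30.26 = 296851 Pa ≈ 297 kPa.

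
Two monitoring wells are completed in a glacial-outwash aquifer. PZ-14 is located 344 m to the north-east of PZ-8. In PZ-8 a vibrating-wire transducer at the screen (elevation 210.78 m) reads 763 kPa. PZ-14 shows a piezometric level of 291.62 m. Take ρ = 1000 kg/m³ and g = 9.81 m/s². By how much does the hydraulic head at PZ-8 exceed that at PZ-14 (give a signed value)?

Pressure head at PZ-8: ψ = P/(ρg) = 763×1000 / (1000 × 9.81) = 77.78 m.
Total head at PZ-8: h = z + ψ = 210.78 + 77.78 = 288.56 m.
Total head at PZ-14: h = 291.62 m (water level in the piezometer is the total head).
Head difference: h(PZ-8) − h(PZ-14) = 288.56 − 291.62 = -3.06 m.

Δh ≈ -3.06 m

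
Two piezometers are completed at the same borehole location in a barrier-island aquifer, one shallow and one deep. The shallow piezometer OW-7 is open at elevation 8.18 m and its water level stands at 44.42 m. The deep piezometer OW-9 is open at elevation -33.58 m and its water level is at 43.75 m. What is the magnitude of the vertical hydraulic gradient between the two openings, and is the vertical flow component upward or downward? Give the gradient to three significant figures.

Total head at OW-7: h = 44.42 m (water level in the standpipe).
Total head at OW-9: h = 43.75 m.
Δh = h(OW-7) − h(OW-9) = 44.42 − 43.75 = 0.67 m.
Vertical separation Δz = 8.18 − (-33.58) = 41.76 m.
|i_v| = |Δh| / Δz = 0.67 / 41.76 = 0.0160.
Head is higher in the shallow piezometer, so vertical flow is downward (recharge condition).

|i_v| ≈ 0.0160; vertical flow is downward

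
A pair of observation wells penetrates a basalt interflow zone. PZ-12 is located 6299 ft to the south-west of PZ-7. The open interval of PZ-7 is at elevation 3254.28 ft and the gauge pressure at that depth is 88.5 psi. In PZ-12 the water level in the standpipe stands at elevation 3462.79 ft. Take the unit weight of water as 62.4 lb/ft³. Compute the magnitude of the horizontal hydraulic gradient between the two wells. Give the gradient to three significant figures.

i ≈ 0.000679

Pressure head at PZ-7: ψ = 144·P/γ = 144 × 88.5 / 62.4 = 204.23 ft.
Total head at PZ-7: h = z + ψ = 3254.28 + 204.23 = 3458.51 ft.
Total head at PZ-12: h = 3462.79 ft (water level in the piezometer is the total head).
Head difference: h(PZ-7) − h(PZ-12) = 3458.51 − 3462.79 = -4.28 ft.
Hydraulic gradient: i = |Δh| / L = 4.28 / 6299 = 0.000679.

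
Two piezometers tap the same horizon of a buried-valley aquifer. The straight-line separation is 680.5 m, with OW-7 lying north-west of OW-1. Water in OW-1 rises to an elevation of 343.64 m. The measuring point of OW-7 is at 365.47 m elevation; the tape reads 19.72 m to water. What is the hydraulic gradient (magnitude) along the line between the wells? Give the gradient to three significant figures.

Total head at OW-1: h = 343.64 m (water level in the piezometer is the total head).
Total head at OW-7: h = 365.47 − 19.72 = 345.75 m.
Head difference: h(OW-1) − h(OW-7) = 343.64 − 345.75 = -2.11 m.
Hydraulic gradient: i = |Δh| / L = 2.11 / 680.5 = 0.00310.

i ≈ 0.00310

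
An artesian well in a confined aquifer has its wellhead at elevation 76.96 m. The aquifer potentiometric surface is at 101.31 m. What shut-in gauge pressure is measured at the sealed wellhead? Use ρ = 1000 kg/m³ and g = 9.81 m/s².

Head above the cap: Δh = 101.31 − 76.96 = 24.35 m.
P = ρgΔh = 1000 × 9.81 × 24.35 = 238874 Pa ≈ 239 kPa.

P ≈ 239 kPa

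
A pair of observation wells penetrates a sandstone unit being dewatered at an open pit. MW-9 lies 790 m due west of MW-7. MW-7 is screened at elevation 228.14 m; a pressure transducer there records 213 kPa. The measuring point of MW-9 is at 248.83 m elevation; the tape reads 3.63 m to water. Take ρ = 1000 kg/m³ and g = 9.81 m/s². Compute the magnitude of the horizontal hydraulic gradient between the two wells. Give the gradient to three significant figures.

i ≈ 0.00589

Pressure head at MW-7: ψ = P/(ρg) = 213×1000 / (1000 × 9.81) = 21.71 m.
Total head at MW-7: h = z + ψ = 228.14 + 21.71 = 249.85 m.
Total head at MW-9: h = 248.83 − 3.63 = 245.20 m.
Head difference: h(MW-7) − h(MW-9) = 249.85 − 245.20 = 4.65 m.
Hydraulic gradient: i = |Δh| / L = 4.65 / 790 = 0.00589.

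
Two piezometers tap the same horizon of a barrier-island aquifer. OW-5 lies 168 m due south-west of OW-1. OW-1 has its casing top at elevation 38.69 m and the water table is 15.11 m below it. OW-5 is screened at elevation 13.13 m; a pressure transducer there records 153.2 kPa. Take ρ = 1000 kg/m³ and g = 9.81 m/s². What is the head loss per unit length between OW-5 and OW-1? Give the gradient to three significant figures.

i ≈ 0.0308 m/m

Total head at OW-1: h = 38.69 − 15.11 = 23.58 m.
Pressure head at OW-5: ψ = P/(ρg) = 153.2×1000 / (1000 × 9.81) = 15.62 m.
Total head at OW-5: h = z + ψ = 13.13 + 15.62 = 28.75 m.
Head difference: h(OW-1) − h(OW-5) = 23.58 − 28.75 = -5.17 m.
Hydraulic gradient: i = |Δh| / L = 5.17 / 168 = 0.0308.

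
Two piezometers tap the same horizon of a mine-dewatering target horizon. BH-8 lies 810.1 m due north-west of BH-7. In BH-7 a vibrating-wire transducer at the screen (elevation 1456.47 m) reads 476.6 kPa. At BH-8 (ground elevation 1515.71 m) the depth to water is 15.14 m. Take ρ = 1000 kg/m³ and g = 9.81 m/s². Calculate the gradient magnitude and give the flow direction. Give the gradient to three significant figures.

Pressure head at BH-7: ψ = P/(ρg) = 476.6×1000 / (1000 × 9.81) = 48.58 m.
Total head at BH-7: h = z + ψ = 1456.47 + 48.58 = 1505.05 m.
Total head at BH-8: h = 1515.71 − 15.14 = 1500.57 m.
Head difference: h(BH-7) − h(BH-8) = 1505.05 − 1500.57 = 4.48 m.
Hydraulic gradient: i = |Δh| / L = 4.48 / 810.1 = 0.00553.
Flow is from higher to lower head: from BH-7 toward BH-8, i.e. toward the north-west.

i ≈ 0.00553; groundwater flows toward the north-west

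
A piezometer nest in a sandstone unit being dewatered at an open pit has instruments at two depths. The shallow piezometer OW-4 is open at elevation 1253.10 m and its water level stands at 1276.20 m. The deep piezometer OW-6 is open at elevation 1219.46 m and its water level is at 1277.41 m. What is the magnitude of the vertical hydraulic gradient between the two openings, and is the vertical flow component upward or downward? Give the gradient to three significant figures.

|i_v| ≈ 0.0360; vertical flow is upward

Total head at OW-4: h = 1276.20 m (water level in the standpipe).
Total head at OW-6: h = 1277.41 m.
Δh = h(OW-4) − h(OW-6) = 1276.20 − 1277.41 = -1.21 m.
Vertical separation Δz = 1253.10 − 1219.46 = 33.64 m.
|i_v| = |Δh| / Δz = 1.21 / 33.64 = 0.0360.
Head is higher in the deep piezometer, so vertical flow is upward (discharge condition).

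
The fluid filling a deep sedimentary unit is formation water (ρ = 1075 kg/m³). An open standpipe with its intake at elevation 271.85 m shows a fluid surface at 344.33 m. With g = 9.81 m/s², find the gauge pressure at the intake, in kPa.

Pressure head ψ = h − z = 344.33 − 271.85 = 72.48 m.
P = ρgψ = 1075 × 9.81 × 72.48 = 764356 Pa ≈ 764 kPa.

P ≈ 764 kPa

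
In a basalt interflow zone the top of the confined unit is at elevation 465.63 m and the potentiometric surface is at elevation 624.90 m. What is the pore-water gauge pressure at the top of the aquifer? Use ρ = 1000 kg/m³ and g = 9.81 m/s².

P ≈ 1560 kPa

Pressure head at the aquifer top: ψ = h − z = 624.90 − 465.63 = 159.27 m.
P = ρgψ = 1000 × 9.81 × 159.27 = 1562439 Pa ≈ 1560 kPa.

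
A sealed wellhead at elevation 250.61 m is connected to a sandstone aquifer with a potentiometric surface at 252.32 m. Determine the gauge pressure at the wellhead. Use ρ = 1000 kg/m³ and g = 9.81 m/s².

P ≈ 16.8 kPa

Head above the cap: Δh = 252.32 − 250.61 = 1.71 m.
P = ρgΔh = 1000 × 9.81 × 1.71 = 16775 Pa ≈ 16.8 kPa.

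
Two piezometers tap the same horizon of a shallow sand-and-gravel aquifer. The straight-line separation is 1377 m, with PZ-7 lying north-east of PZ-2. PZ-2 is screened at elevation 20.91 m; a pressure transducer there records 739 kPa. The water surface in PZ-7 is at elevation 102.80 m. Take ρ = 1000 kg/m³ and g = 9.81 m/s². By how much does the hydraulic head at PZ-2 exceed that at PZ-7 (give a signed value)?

Pressure head at PZ-2: ψ = P/(ρg) = 739×1000 / (1000 × 9.81) = 75.33 m.
Total head at PZ-2: h = z + ψ = 20.91 + 75.33 = 96.24 m.
Total head at PZ-7: h = 102.80 m (water level in the piezometer is the total head).
Head difference: h(PZ-2) − h(PZ-7) = 96.24 − 102.80 = -6.56 m.

Δh ≈ -6.56 m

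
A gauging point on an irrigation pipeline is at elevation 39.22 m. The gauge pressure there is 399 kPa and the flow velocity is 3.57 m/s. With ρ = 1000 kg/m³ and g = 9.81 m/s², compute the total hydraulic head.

Pressure head ψ = P/(ρg) = 399×1000 / (1000 × 9.81) = 40.67 m.
Velocity head = v²/(2g) = 3.57² / (2 × 9.81) = 0.650 m.
h = z + ψ + v²/(2g) = 39.22 + 40.67 + 0.650 = 80.54 m.

h ≈ 80.54 m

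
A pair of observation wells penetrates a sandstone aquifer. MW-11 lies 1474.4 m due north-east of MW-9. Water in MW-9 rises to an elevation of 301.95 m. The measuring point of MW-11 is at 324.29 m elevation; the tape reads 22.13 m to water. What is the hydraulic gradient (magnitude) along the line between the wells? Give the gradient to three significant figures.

i ≈ 0.000142

Total head at MW-9: h = 301.95 m (water level in the piezometer is the total head).
Total head at MW-11: h = 324.29 − 22.13 = 302.16 m.
Head difference: h(MW-9) − h(MW-11) = 301.95 − 302.16 = -0.21 m.
Hydraulic gradient: i = |Δh| / L = 0.21 / 1474.4 = 0.000142.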